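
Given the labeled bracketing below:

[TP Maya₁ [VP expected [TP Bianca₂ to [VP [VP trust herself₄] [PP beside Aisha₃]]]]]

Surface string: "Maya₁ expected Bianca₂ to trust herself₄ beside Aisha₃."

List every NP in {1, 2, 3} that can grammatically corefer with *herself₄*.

{2}

*herself* is an anaphor, so Principle A applies: it must be bound in its binding domain.
Binding domain of *herself₄*: the embedded TP, whose subject is Bianca₂.
*Maya₁* c-commands the anaphor but is outside its binding domain → cannot satisfy Principle A.
*Bianca₂* c-commands the anaphor within its binding domain → licit binder.
*Aisha₃* does not c-command the anaphor → cannot bind it.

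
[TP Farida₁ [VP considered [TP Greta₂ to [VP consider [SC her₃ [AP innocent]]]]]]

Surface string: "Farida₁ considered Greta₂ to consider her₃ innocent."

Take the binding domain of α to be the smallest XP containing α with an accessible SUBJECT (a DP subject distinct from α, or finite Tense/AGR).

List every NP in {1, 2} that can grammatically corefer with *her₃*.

*her* is a pronoun, so Principle B applies: it must be free in its binding domain.
Binding domain of *her₃*: the embedded TP, whose subject is Greta₂.
*Farida₁* c-commands the pronoun but from outside its binding domain, and is not c-commanded by it → coindexation permitted.
*Greta₂* c-commands the pronoun within its binding domain → coindexation would violate Principle B.

{1}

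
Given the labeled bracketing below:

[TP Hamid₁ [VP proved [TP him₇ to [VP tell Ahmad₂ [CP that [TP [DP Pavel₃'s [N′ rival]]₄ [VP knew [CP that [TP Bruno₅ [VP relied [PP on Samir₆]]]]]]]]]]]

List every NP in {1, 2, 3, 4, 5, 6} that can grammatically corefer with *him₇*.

*him* is a pronoun, so Principle B applies: it must be free in its binding domain.
Binding domain of *him₇*: the matrix TP, whose subject is Hamid₁.
*Hamid₁* c-commands the pronoun within its binding domain → coindexation would violate Principle B.
*Ahmad₂*: the pronoun c-commands this R-expression → coindexation would violate Principle C on *Ahmad₂*.
*Pavel₃*: the pronoun c-commands this R-expression → coindexation would violate Principle C on *Pavel₃*.
*[Pavel₃'s rival]₄*: the pronoun c-commands this R-expression → coindexation would violate Principle C on *[Pavel₃'s rival]₄*.
*Bruno₅*: the pronoun c-commands this R-expression → coindexation would violate Principle C on *Bruno₅*.
*Samir₆*: the pronoun c-commands this R-expression → coindexation would violate Principle C on *Samir₆*.

none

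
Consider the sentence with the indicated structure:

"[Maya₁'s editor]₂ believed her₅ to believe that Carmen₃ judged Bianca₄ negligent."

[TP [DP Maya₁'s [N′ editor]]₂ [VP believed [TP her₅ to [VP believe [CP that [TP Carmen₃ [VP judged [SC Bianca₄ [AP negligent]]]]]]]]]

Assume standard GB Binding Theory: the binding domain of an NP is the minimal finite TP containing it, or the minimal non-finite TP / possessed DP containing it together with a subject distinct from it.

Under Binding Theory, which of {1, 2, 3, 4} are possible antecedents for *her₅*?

{1}

*her* is a pronoun, so Principle B applies: it must be free in its binding domain.
Binding domain of *her₅*: the matrix TP, whose subject is [Maya₁'s editor]₂.
*Maya₁* and the pronoun do not c-command one another → neither Principle B nor Principle C is at stake; coindexation permitted.
*[Maya₁'s editor]₂* c-commands the pronoun within its binding domain → coindexation would violate Principle B.
*Carmen₃*: the pronoun c-commands this R-expression → coindexation would violate Principle C on *Carmen₃*.
*Bianca₄*: the pronoun c-commands this R-expression → coindexation would violate Principle C on *Bianca₄*.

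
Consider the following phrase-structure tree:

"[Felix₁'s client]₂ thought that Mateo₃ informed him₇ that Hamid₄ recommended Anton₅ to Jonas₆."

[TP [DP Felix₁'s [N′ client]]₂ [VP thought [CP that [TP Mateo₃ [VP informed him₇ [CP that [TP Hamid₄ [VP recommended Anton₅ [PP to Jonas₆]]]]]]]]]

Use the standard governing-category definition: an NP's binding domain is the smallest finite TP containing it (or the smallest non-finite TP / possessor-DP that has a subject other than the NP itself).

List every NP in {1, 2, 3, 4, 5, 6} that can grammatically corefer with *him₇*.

{1, 2}

*him* is a pronoun, so Principle B applies: it must be free in its binding domain.
Binding domain of *him₇*: the embedded TP, whose subject is Mateo₃.
*Felix₁* and the pronoun do not c-command one another → neither Principle B nor Principle C is at stake; coindexation permitted.
*[Felix₁'s client]₂* c-commands the pronoun but from outside its binding domain, and is not c-commanded by it → coindexation permitted.
*Mateo₃* c-commands the pronoun within its binding domain → coindexation would violate Principle B.
*Hamid₄*: the pronoun c-commands this R-expression → coindexation would violate Principle C on *Hamid₄*.
*Anton₅*: the pronoun c-commands this R-expression → coindexation would violate Principle C on *Anton₅*.
*Jonas₆*: the pronoun c-commands this R-expression → coindexation would violate Principle C on *Jonas₆*.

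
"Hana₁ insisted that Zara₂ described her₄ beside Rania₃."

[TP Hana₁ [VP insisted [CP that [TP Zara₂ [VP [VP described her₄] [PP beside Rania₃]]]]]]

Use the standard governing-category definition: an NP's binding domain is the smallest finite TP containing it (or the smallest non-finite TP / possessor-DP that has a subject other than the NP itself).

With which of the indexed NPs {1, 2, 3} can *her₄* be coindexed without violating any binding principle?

*her* is a pronoun, so Principle B applies: it must be free in its binding domain.
Binding domain of *her₄*: the embedded TP, whose subject is Zara₂.
*Hana₁* c-commands the pronoun but from outside its binding domain, and is not c-commanded by it → coindexation permitted.
*Zara₂* c-commands the pronoun within its binding domain → coindexation would violate Principle B.
*Rania₃* and the pronoun do not c-command one another → neither Principle B nor Principle C is at stake; coindexation permitted.

{1, 3}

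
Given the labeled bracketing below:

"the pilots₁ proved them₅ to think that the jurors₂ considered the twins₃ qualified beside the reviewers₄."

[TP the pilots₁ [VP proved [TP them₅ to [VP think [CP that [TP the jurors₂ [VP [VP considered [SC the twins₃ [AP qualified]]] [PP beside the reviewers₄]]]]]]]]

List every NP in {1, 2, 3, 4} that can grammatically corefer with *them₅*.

none

*them* is a pronoun, so Principle B applies: it must be free in its binding domain.
Binding domain of *them₅*: the matrix TP, whose subject is the pilots₁.
*the pilots₁* c-commands the pronoun within its binding domain → coindexation would violate Principle B.
*the jurors₂*: the pronoun c-commands this R-expression → coindexation would violate Principle C on *the jurors₂*.
*the twins₃*: the pronoun c-commands this R-expression → coindexation would violate Principle C on *the twins₃*.
*the reviewers₄*: the pronoun c-commands this R-expression → coindexation would violate Principle C on *the reviewers₄*.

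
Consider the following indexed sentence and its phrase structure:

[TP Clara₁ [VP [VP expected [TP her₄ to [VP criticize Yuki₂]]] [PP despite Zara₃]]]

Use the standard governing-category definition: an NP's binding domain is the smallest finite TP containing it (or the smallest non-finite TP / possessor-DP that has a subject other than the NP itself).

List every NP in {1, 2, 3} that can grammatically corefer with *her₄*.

*her* is a pronoun, so Principle B applies: it must be free in its binding domain.
Binding domain of *her₄*: the matrix TP, whose subject is Clara₁.
*Clara₁* c-commands the pronoun within its binding domain → coindexation would violate Principle B.
*Yuki₂*: the pronoun c-commands this R-expression → coindexation would violate Principle C on *Yuki₂*.
*Zara₃* and the pronoun do not c-command one another → neither Principle B nor Principle C is at stake; coindexation permitted.

{3}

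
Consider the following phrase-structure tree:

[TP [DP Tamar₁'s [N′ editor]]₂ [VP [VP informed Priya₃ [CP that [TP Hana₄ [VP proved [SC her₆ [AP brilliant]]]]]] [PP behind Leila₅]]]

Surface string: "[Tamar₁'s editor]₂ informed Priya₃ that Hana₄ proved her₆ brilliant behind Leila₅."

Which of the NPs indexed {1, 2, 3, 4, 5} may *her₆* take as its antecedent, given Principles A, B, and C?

*her* is a pronoun, so Principle B applies: it must be free in its binding domain.
Binding domain of *her₆*: the embedded TP, whose subject is Hana₄.
*Tamar₁* and the pronoun do not c-command one another → neither Principle B nor Principle C is at stake; coindexation permitted.
*[Tamar₁'s editor]₂* c-commands the pronoun but from outside its binding domain, and is not c-commanded by it → coindexation permitted.
*Priya₃* c-commands the pronoun but from outside its binding domain, and is not c-commanded by it → coindexation permitted.
*Hana₄* c-commands the pronoun within its binding domain → coindexation would violate Principle B.
*Leila₅* and the pronoun do not c-command one another → neither Principle B nor Principle C is at stake; coindexation permitted.

{1, 2, 3, 5}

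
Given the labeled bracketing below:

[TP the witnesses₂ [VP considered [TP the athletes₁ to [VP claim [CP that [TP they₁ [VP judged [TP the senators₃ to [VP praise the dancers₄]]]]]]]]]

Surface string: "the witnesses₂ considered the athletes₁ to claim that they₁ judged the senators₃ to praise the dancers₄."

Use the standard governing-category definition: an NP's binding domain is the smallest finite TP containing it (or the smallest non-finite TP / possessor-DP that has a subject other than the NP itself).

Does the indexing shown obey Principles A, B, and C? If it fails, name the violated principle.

grammatical

The two coindexed NPs are *the athletes₁* and *they₁*.
*they₁* is a pronoun; nothing c-commands it within its binding domain (the embedded TP.), so Principle B holds trivially.
*the athletes₁* is an R-expression; *they₁* does not c-command it, and no other NP shares its index, so Principle C is satisfied.
All principles are respected.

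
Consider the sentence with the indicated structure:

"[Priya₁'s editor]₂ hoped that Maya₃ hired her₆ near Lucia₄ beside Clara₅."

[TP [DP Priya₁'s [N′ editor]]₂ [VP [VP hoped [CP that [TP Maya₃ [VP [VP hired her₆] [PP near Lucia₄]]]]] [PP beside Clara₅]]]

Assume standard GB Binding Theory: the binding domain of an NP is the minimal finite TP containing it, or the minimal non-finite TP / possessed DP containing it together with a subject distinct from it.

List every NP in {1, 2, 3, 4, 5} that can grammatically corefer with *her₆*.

{1, 2, 4, 5}

*her* is a pronoun, so Principle B applies: it must be free in its binding domain.
Binding domain of *her₆*: the embedded TP, whose subject is Maya₃.
*Priya₁* and the pronoun do not c-command one another → neither Principle B nor Principle C is at stake; coindexation permitted.
*[Priya₁'s editor]₂* c-commands the pronoun but from outside its binding domain, and is not c-commanded by it → coindexation permitted.
*Maya₃* c-commands the pronoun within its binding domain → coindexation would violate Principle B.
*Lucia₄* and the pronoun do not c-command one another → neither Principle B nor Principle C is at stake; coindexation permitted.
*Clara₅* and the pronoun do not c-command one another → neither Principle B nor Principle C is at stake; coindexation permitted.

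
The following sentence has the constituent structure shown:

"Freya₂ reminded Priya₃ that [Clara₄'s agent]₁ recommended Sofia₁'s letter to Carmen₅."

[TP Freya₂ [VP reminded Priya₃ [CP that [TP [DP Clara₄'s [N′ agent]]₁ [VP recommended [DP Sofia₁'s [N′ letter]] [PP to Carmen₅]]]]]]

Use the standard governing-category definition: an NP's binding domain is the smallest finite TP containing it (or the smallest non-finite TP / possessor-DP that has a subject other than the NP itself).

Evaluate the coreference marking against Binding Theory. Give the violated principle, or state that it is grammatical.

Principle C

The two coindexed NPs are *[Clara₄'s agent]₁* and *Sofia₁*.
*Sofia₁* is an R-expression. Principle C requires it to be free everywhere.
*[Clara₄'s agent]₁* c-commands it and carries the same index.
The R-expression is bound → Principle C violation.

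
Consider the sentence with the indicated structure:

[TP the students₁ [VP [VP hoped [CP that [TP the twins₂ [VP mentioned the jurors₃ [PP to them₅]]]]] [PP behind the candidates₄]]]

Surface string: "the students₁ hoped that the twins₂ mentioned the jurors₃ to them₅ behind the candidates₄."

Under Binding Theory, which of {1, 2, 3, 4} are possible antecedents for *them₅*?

{1, 4}

*them* is a pronoun, so Principle B applies: it must be free in its binding domain.
Binding domain of *them₅*: the embedded TP, whose subject is the twins₂.
*the students₁* c-commands the pronoun but from outside its binding domain, and is not c-commanded by it → coindexation permitted.
*the twins₂* c-commands the pronoun within its binding domain → coindexation would violate Principle B.
*the jurors₃* c-commands the pronoun within its binding domain → coindexation would violate Principle B.
*the candidates₄* and the pronoun do not c-command one another → neither Principle B nor Principle C is at stake; coindexation permitted.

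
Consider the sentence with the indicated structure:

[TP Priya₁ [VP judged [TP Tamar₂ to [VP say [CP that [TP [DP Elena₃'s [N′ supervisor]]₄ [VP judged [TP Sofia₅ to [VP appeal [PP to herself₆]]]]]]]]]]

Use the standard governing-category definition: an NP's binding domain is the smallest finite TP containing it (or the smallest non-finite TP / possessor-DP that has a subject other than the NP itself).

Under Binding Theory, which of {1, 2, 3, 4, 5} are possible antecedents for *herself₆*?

{5}

*herself* is an anaphor, so Principle A applies: it must be bound in its binding domain.
Binding domain of *herself₆*: the embedded TP, whose subject is Sofia₅.
*Priya₁* c-commands the anaphor but is outside its binding domain → cannot satisfy Principle A.
*Tamar₂* c-commands the anaphor but is outside its binding domain → cannot satisfy Principle A.
*Elena₃* does not c-command the anaphor → cannot bind it.
*[Elena₃'s supervisor]₄* c-commands the anaphor but is outside its binding domain → cannot satisfy Principle A.
*Sofia₅* c-commands the anaphor within its binding domain → licit binder.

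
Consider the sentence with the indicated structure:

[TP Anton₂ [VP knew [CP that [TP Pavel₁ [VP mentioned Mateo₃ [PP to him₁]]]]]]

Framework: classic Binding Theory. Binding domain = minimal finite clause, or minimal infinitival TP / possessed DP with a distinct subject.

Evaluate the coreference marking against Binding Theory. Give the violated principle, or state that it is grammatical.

The two coindexed NPs are *Pavel₁* and *him₁*.
*him₁* is a pronoun. Its binding domain is the embedded TP, whose subject is Pavel₁.
*Pavel₁* c-commands it within that domain and carries the same index.
The pronoun is locally bound → Principle B violation.

Principle B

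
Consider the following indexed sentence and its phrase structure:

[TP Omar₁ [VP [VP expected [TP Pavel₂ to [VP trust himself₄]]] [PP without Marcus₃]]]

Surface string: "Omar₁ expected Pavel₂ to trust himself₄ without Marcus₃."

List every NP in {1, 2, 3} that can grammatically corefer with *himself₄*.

*himself* is an anaphor, so Principle A applies: it must be bound in its binding domain.
Binding domain of *himself₄*: the embedded TP, whose subject is Pavel₂.
*Omar₁* c-commands the anaphor but is outside its binding domain → cannot satisfy Principle A.
*Pavel₂* c-commands the anaphor within its binding domain → licit binder.
*Marcus₃* does not c-command the anaphor → cannot bind it.

{2}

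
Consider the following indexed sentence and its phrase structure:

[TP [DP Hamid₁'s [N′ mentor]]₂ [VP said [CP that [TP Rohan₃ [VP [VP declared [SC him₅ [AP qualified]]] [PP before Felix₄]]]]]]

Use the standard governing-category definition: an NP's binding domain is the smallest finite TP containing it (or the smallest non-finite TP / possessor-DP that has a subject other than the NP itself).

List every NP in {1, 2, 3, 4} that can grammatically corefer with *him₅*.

*him* is a pronoun, so Principle B applies: it must be free in its binding domain.
Binding domain of *him₅*: the embedded TP, whose subject is Rohan₃.
*Hamid₁* and the pronoun do not c-command one another → neither Principle B nor Principle C is at stake; coindexation permitted.
*[Hamid₁'s mentor]₂* c-commands the pronoun but from outside its binding domain, and is not c-commanded by it → coindexation permitted.
*Rohan₃* c-commands the pronoun within its binding domain → coindexation would violate Principle B.
*Felix₄* and the pronoun do not c-command one another → neither Principle B nor Principle C is at stake; coindexation permitted.

{1, 2, 4}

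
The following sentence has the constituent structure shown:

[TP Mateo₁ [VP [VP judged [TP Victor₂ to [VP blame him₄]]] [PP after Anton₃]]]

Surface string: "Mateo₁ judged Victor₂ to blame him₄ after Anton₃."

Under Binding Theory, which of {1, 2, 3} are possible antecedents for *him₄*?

*him* is a pronoun, so Principle B applies: it must be free in its binding domain.
Binding domain of *him₄*: the embedded TP, whose subject is Victor₂.
*Mateo₁* c-commands the pronoun but from outside its binding domain, and is not c-commanded by it → coindexation permitted.
*Victor₂* c-commands the pronoun within its binding domain → coindexation would violate Principle B.
*Anton₃* and the pronoun do not c-command one another → neither Principle B nor Principle C is at stake; coindexation permitted.

{1, 3}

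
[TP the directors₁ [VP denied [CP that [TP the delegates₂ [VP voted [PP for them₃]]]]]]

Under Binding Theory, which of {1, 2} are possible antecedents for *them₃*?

*them* is a pronoun, so Principle B applies: it must be free in its binding domain.
Binding domain of *them₃*: the embedded TP, whose subject is the delegates₂.
*the directors₁* c-commands the pronoun but from outside its binding domain, and is not c-commanded by it → coindexation permitted.
*the delegates₂* c-commands the pronoun within its binding domain → coindexation would violate Principle B.

{1}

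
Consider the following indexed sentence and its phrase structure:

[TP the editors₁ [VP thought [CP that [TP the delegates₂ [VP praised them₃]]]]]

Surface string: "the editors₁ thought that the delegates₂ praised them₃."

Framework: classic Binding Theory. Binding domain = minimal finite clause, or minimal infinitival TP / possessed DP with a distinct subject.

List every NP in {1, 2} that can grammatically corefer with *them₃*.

{1}

*them* is a pronoun, so Principle B applies: it must be free in its binding domain.
Binding domain of *them₃*: the embedded TP, whose subject is the delegates₂.
*the editors₁* c-commands the pronoun but from outside its binding domain, and is not c-commanded by it → coindexation permitted.
*the delegates₂* c-commands the pronoun within its binding domain → coindexation would violate Principle B.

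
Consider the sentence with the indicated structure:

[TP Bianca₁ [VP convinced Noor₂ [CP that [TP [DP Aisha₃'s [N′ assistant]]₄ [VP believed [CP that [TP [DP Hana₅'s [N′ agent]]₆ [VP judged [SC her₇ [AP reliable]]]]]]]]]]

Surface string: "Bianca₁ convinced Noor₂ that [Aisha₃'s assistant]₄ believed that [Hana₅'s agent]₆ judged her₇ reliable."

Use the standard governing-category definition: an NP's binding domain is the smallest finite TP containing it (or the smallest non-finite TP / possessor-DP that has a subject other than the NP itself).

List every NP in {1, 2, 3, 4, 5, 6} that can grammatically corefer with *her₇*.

{1, 2, 3, 4, 5}

*her* is a pronoun, so Principle B applies: it must be free in its binding domain.
Binding domain of *her₇*: the embedded TP, whose subject is [Hana₅'s agent]₆.
*Bianca₁* c-commands the pronoun but from outside its binding domain, and is not c-commanded by it → coindexation permitted.
*Noor₂* c-commands the pronoun but from outside its binding domain, and is not c-commanded by it → coindexation permitted.
*Aisha₃* and the pronoun do not c-command one another → neither Principle B nor Principle C is at stake; coindexation permitted.
*[Aisha₃'s assistant]₄* c-commands the pronoun but from outside its binding domain, and is not c-commanded by it → coindexation permitted.
*Hana₅* and the pronoun do not c-command one another → neither Principle B nor Principle C is at stake; coindexation permitted.
*[Hana₅'s agent]₆* c-commands the pronoun within its binding domain → coindexation would violate Principle B.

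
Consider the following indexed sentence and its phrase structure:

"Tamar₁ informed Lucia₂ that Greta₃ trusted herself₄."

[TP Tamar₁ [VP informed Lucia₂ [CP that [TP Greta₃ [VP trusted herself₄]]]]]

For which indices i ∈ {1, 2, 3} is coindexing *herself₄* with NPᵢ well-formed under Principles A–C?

{3}

*herself* is an anaphor, so Principle A applies: it must be bound in its binding domain.
Binding domain of *herself₄*: the embedded TP, whose subject is Greta₃.
*Tamar₁* c-commands the anaphor but is outside its binding domain → cannot satisfy Principle A.
*Lucia₂* c-commands the anaphor but is outside its binding domain → cannot satisfy Principle A.
*Greta₃* c-commands the anaphor within its binding domain → licit binder.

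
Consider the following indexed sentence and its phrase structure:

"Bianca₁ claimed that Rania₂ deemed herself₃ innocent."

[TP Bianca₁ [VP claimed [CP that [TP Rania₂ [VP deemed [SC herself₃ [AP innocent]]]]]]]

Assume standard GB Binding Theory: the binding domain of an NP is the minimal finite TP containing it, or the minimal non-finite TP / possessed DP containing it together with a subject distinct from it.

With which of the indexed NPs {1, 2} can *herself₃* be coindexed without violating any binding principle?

{2}

*herself* is an anaphor, so Principle A applies: it must be bound in its binding domain.
Binding domain of *herself₃*: the embedded TP, whose subject is Rania₂.
*Bianca₁* c-commands the anaphor but is outside its binding domain → cannot satisfy Principle A.
*Rania₂* c-commands the anaphor within its binding domain → licit binder.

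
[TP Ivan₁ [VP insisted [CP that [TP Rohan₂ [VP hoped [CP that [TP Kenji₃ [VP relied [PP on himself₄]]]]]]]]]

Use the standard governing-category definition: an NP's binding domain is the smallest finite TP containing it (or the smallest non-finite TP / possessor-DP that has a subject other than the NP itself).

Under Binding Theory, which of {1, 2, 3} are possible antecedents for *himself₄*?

*himself* is an anaphor, so Principle A applies: it must be bound in its binding domain.
Binding domain of *himself₄*: the embedded TP, whose subject is Kenji₃.
*Ivan₁* c-commands the anaphor but is outside its binding domain → cannot satisfy Principle A.
*Rohan₂* c-commands the anaphor but is outside its binding domain → cannot satisfy Principle A.
*Kenji₃* c-commands the anaphor within its binding domain → licit binder.

{3}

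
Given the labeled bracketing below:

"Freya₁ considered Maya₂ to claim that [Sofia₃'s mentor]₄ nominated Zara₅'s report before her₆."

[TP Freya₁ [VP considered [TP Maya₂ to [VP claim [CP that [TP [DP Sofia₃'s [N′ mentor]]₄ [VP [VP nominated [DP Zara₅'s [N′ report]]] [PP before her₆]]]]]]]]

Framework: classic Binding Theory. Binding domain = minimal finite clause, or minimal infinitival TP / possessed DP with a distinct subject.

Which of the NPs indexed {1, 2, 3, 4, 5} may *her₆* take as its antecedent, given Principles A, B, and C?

{1, 2, 3, 5}

*her* is a pronoun, so Principle B applies: it must be free in its binding domain.
Binding domain of *her₆*: the embedded TP, whose subject is [Sofia₃'s mentor]₄.
*Freya₁* c-commands the pronoun but from outside its binding domain, and is not c-commanded by it → coindexation permitted.
*Maya₂* c-commands the pronoun but from outside its binding domain, and is not c-commanded by it → coindexation permitted.
*Sofia₃* and the pronoun do not c-command one another → neither Principle B nor Principle C is at stake; coindexation permitted.
*[Sofia₃'s mentor]₄* c-commands the pronoun within its binding domain → coindexation would violate Principle B.
*Zara₅* and the pronoun do not c-command one another → neither Principle B nor Principle C is at stake; coindexation permitted.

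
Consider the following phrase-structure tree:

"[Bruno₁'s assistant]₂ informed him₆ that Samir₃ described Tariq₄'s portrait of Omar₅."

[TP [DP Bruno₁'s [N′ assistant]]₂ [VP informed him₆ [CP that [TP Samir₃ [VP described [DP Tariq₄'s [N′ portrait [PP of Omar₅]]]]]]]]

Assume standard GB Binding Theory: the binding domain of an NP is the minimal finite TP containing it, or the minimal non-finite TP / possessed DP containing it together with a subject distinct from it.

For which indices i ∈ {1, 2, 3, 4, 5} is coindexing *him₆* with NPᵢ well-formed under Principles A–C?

{1}

*him* is a pronoun, so Principle B applies: it must be free in its binding domain.
Binding domain of *him₆*: the matrix TP, whose subject is [Bruno₁'s assistant]₂.
*Bruno₁* and the pronoun do not c-command one another → neither Principle B nor Principle C is at stake; coindexation permitted.
*[Bruno₁'s assistant]₂* c-commands the pronoun within its binding domain → coindexation would violate Principle B.
*Samir₃*: the pronoun c-commands this R-expression → coindexation would violate Principle C on *Samir₃*.
*Tariq₄*: the pronoun c-commands this R-expression → coindexation would violate Principle C on *Tariq₄*.
*Omar₅*: the pronoun c-commands this R-expression → coindexation would violate Principle C on *Omar₅*.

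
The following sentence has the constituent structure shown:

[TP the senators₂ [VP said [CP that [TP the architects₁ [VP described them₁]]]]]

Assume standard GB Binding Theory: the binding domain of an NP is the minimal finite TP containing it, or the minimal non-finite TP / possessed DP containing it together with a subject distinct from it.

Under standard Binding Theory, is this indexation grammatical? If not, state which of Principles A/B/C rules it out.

Principle B

The two coindexed NPs are *the architects₁* and *them₁*.
*them₁* is a pronoun. Its binding domain is the embedded TP, whose subject is the architects₁.
*the architects₁* c-commands it within that domain and carries the same index.
The pronoun is locally bound → Principle B violation.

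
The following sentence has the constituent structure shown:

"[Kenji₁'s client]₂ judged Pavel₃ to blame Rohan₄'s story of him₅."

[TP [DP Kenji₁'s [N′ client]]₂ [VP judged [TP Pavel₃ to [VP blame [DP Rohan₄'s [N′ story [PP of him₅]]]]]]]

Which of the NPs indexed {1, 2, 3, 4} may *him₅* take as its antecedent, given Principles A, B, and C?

{1, 2, 3}

*him* is a pronoun, so Principle B applies: it must be free in its binding domain.
Binding domain of *him₅*: the possessed DP, whose subject is Rohan₄.
*Kenji₁* and the pronoun do not c-command one another → neither Principle B nor Principle C is at stake; coindexation permitted.
*[Kenji₁'s client]₂* c-commands the pronoun but from outside its binding domain, and is not c-commanded by it → coindexation permitted.
*Pavel₃* c-commands the pronoun but from outside its binding domain, and is not c-commanded by it → coindexation permitted.
*Rohan₄* c-commands the pronoun within its binding domain → coindexation would violate Principle B.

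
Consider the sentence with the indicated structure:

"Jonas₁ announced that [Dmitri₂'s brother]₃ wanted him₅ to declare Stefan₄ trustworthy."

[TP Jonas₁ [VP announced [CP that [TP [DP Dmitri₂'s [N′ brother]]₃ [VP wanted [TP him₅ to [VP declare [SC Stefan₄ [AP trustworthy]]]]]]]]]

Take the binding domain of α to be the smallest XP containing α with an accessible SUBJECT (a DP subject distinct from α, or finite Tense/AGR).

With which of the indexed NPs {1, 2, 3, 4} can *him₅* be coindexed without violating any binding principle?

{1, 2}

*him* is a pronoun, so Principle B applies: it must be free in its binding domain.
Binding domain of *him₅*: the embedded TP, whose subject is [Dmitri₂'s brother]₃.
*Jonas₁* c-commands the pronoun but from outside its binding domain, and is not c-commanded by it → coindexation permitted.
*Dmitri₂* and the pronoun do not c-command one another → neither Principle B nor Principle C is at stake; coindexation permitted.
*[Dmitri₂'s brother]₃* c-commands the pronoun within its binding domain → coindexation would violate Principle B.
*Stefan₄*: the pronoun c-commands this R-expression → coindexation would violate Principle C on *Stefan₄*.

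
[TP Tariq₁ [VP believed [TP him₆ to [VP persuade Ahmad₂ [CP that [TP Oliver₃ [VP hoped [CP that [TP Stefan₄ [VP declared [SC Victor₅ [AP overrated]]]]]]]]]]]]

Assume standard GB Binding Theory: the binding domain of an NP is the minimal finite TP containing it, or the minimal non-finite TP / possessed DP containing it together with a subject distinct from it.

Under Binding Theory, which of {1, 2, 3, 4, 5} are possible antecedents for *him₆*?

none

*him* is a pronoun, so Principle B applies: it must be free in its binding domain.
Binding domain of *him₆*: the matrix TP, whose subject is Tariq₁.
*Tariq₁* c-commands the pronoun within its binding domain → coindexation would violate Principle B.
*Ahmad₂*: the pronoun c-commands this R-expression → coindexation would violate Principle C on *Ahmad₂*.
*Oliver₃*: the pronoun c-commands this R-expression → coindexation would violate Principle C on *Oliver₃*.
*Stefan₄*: the pronoun c-commands this R-expression → coindexation would violate Principle C on *Stefan₄*.
*Victor₅*: the pronoun c-commands this R-expression → coindexation would violate Principle C on *Victor₅*.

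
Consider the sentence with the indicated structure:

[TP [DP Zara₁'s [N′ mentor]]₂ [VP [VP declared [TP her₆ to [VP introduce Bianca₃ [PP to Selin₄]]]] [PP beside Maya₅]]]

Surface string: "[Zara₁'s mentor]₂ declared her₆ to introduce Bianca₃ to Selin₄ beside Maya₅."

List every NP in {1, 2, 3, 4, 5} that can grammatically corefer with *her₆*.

{1, 5}

*her* is a pronoun, so Principle B applies: it must be free in its binding domain.
Binding domain of *her₆*: the matrix TP, whose subject is [Zara₁'s mentor]₂.
*Zara₁* and the pronoun do not c-command one another → neither Principle B nor Principle C is at stake; coindexation permitted.
*[Zara₁'s mentor]₂* c-commands the pronoun within its binding domain → coindexation would violate Principle B.
*Bianca₃*: the pronoun c-commands this R-expression → coindexation would violate Principle C on *Bianca₃*.
*Selin₄*: the pronoun c-commands this R-expression → coindexation would violate Principle C on *Selin₄*.
*Maya₅* and the pronoun do not c-command one another → neither Principle B nor Principle C is at stake; coindexation permitted.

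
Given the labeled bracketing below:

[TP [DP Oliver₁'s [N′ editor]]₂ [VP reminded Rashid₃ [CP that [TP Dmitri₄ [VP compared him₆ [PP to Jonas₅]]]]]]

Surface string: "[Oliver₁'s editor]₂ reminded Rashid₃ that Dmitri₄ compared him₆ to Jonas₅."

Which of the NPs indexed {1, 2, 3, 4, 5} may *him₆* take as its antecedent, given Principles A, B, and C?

*him* is a pronoun, so Principle B applies: it must be free in its binding domain.
Binding domain of *him₆*: the embedded TP, whose subject is Dmitri₄.
*Oliver₁* and the pronoun do not c-command one another → neither Principle B nor Principle C is at stake; coindexation permitted.
*[Oliver₁'s editor]₂* c-commands the pronoun but from outside its binding domain, and is not c-commanded by it → coindexation permitted.
*Rashid₃* c-commands the pronoun but from outside its binding domain, and is not c-commanded by it → coindexation permitted.
*Dmitri₄* c-commands the pronoun within its binding domain → coindexation would violate Principle B.
*Jonas₅*: the pronoun c-commands this R-expression → coindexation would violate Principle C on *Jonas₅*.

{1, 2, 3}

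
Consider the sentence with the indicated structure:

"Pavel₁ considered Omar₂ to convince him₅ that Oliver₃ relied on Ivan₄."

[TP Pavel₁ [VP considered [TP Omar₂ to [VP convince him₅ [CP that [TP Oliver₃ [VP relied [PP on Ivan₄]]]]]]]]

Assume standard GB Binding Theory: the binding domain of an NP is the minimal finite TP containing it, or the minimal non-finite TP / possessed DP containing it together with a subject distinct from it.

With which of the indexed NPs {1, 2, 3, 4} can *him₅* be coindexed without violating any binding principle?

{1}

*him* is a pronoun, so Principle B applies: it must be free in its binding domain.
Binding domain of *him₅*: the embedded TP, whose subject is Omar₂.
*Pavel₁* c-commands the pronoun but from outside its binding domain, and is not c-commanded by it → coindexation permitted.
*Omar₂* c-commands the pronoun within its binding domain → coindexation would violate Principle B.
*Oliver₃*: the pronoun c-commands this R-expression → coindexation would violate Principle C on *Oliver₃*.
*Ivan₄*: the pronoun c-commands this R-expression → coindexation would violate Principle C on *Ivan₄*.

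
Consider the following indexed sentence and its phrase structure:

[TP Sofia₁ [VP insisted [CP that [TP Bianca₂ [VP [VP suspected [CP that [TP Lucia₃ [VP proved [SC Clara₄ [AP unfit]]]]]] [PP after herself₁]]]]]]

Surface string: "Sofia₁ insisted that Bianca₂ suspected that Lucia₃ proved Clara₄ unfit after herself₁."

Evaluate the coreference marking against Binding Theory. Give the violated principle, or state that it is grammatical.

The two coindexed NPs are *Sofia₁* and *herself₁*.
*herself₁* is an anaphor. Principle A requires it to be bound within its binding domain — the embedded TP, whose subject is Bianca₂.
Within that domain it is c-commanded by *Bianca₂*, which does not share its index.
*Sofia₁* does c-command the anaphor, but from outside its binding domain.
The anaphor is unbound in its domain → Principle A violation.

Principle A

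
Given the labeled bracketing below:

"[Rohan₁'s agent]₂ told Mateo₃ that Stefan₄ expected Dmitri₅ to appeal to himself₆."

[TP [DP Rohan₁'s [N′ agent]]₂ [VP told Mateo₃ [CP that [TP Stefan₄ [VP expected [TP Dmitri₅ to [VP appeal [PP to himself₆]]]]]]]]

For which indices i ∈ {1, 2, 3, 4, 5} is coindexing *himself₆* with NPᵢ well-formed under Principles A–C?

*himself* is an anaphor, so Principle A applies: it must be bound in its binding domain.
Binding domain of *himself₆*: the embedded TP, whose subject is Dmitri₅.
*Rohan₁* does not c-command the anaphor → cannot bind it.
*[Rohan₁'s agent]₂* c-commands the anaphor but is outside its binding domain → cannot satisfy Principle A.
*Mateo₃* c-commands the anaphor but is outside its binding domain → cannot satisfy Principle A.
*Stefan₄* c-commands the anaphor but is outside its binding domain → cannot satisfy Principle A.
*Dmitri₅* c-commands the anaphor within its binding domain → licit binder.

{5}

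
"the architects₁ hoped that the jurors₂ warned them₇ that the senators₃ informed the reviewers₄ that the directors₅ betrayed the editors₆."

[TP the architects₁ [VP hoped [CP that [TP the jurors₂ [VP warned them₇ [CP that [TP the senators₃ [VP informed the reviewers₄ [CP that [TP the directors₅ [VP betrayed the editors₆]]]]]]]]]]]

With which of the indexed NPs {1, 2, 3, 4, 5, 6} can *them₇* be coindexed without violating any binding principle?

*them* is a pronoun, so Principle B applies: it must be free in its binding domain.
Binding domain of *them₇*: the embedded TP, whose subject is the jurors₂.
*the architects₁* c-commands the pronoun but from outside its binding domain, and is not c-commanded by it → coindexation permitted.
*the jurors₂* c-commands the pronoun within its binding domain → coindexation would violate Principle B.
*the senators₃*: the pronoun c-commands this R-expression → coindexation would violate Principle C on *the senators₃*.
*the reviewers₄*: the pronoun c-commands this R-expression → coindexation would violate Principle C on *the reviewers₄*.
*the directors₅*: the pronoun c-commands this R-expression → coindexation would violate Principle C on *the directors₅*.
*the editors₆*: the pronoun c-commands this R-expression → coindexation would violate Principle C on *the editors₆*.

{1}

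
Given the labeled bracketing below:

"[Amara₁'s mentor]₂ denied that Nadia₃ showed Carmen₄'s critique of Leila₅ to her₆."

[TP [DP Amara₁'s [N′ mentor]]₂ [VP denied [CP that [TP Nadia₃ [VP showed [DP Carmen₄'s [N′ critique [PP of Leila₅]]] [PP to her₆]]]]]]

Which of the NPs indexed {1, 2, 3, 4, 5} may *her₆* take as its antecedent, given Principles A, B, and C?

{1, 2, 4, 5}

*her* is a pronoun, so Principle B applies: it must be free in its binding domain.
Binding domain of *her₆*: the embedded TP, whose subject is Nadia₃.
*Amara₁* and the pronoun do not c-command one another → neither Principle B nor Principle C is at stake; coindexation permitted.
*[Amara₁'s mentor]₂* c-commands the pronoun but from outside its binding domain, and is not c-commanded by it → coindexation permitted.
*Nadia₃* c-commands the pronoun within its binding domain → coindexation would violate Principle B.
*Carmen₄* and the pronoun do not c-command one another → neither Principle B nor Principle C is at stake; coindexation permitted.
*Leila₅* and the pronoun do not c-command one another → neither Principle B nor Principle C is at stake; coindexation permitted.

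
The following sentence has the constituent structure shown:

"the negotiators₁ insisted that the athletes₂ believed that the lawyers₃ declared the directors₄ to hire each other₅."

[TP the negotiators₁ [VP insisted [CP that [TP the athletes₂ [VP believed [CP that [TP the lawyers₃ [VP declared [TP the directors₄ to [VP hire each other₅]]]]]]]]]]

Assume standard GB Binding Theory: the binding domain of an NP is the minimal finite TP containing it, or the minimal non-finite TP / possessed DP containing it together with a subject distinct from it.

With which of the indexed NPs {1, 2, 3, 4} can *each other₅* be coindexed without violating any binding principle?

*each other* is an anaphor, so Principle A applies: it must be bound in its binding domain.
Binding domain of *each other₅*: the embedded TP, whose subject is the directors₄.
*the negotiators₁* c-commands the anaphor but is outside its binding domain → cannot satisfy Principle A.
*the athletes₂* c-commands the anaphor but is outside its binding domain → cannot satisfy Principle A.
*the lawyers₃* c-commands the anaphor but is outside its binding domain → cannot satisfy Principle A.
*the directors₄* c-commands the anaphor within its binding domain → licit binder.

{4}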